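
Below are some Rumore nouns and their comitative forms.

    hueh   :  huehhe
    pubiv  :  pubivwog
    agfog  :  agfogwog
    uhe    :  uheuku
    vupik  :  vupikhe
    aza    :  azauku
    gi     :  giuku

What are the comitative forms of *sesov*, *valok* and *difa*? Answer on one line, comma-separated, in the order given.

Looking at the final sound of each stem: -he when the stem ends in a voiceless consonant (*hueh*, *vupik*); -wog when the stem ends in a voiced consonant (*pubiv*, *agfog*); -uku when the stem ends in a vowel (*uhe*, *aza*, *gi*).
Since the final sound of *sesov* is /v/ (a voiced consonant), it takes -wog, giving *sesovwog*.
*valok*: final sound = /k/, a voiceless consonant → -he → *valokhe*.
Since the final sound of *difa* is /a/ (a vowel), it takes -uku, giving *difauku*.

sesovwog, valokhe, difauku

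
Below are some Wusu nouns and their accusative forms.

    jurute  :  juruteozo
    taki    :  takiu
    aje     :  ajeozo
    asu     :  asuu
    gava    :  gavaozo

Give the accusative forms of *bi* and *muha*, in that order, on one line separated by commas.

biu, muhaozo

Looking at the last vowel of each stem: -u when the last vowel of the stem is a high vowel (*taki*, *asu*); -ozo when the last vowel of the stem is a non-high vowel (*jurute*, *aje*, *gava*).
*bi*: last vowel = /i/, a high vowel → -u → *biu*.
The last vowel of *muha* is /a/, which is a non-high vowel, so the suffix is -ozo, giving *muhaozo*.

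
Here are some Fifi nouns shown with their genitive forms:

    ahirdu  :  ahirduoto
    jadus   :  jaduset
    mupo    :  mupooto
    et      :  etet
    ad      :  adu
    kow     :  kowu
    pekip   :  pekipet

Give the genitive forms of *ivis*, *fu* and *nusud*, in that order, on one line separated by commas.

iviset, fuoto, nusudu

The suffix is conditioned by the final sound: -et when the stem ends in a voiceless consonant (*jadus*, *et*, *pekip*); -u when the stem ends in a voiced consonant (*ad*, *kow*); -oto when the stem ends in a vowel (*ahirdu*, *mupo*).
*ivis* — final sound /s/ (a voiceless consonant) → -et → *iviset*.
Since the final sound of *fu* is /u/ (a vowel), it takes -oto, giving *fuoto*.
*nusud* — final sound /d/ (a voiced consonant) → -u → *nusudu*.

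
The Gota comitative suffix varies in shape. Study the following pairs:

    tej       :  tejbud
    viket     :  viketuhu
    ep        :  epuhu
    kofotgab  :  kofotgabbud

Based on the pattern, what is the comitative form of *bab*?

The suffix is conditioned by the final consonant: -uhu when the stem ends in a voiceless consonant (*viket*, *ep*); -bud when the stem ends in a voiced consonant (*tej*, *kofotgab*).
*bab*: final consonant = /b/, voiced → -bud → *babbud*.

babbud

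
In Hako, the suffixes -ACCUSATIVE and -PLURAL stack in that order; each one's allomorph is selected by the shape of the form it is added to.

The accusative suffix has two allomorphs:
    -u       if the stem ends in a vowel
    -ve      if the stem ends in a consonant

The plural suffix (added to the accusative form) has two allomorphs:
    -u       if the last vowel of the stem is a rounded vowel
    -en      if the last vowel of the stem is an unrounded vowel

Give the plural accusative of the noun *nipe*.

*nipe*: final sound = /e/, a vowel → -u → *nipeu*.
Since the last vowel of the accusative form *nipeu* is /u/ (a rounded vowel), it takes -u, giving *nipeuu*.

nipeuu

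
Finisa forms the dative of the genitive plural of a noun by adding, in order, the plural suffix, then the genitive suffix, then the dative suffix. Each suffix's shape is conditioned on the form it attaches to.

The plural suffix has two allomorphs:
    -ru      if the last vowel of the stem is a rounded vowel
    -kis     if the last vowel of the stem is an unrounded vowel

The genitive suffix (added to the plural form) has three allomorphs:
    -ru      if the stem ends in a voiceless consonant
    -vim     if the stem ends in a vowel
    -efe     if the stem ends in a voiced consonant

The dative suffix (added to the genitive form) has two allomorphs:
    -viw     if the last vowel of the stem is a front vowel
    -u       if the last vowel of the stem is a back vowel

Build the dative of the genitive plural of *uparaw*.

uparawkisruu

Since the last vowel of *uparaw* is /a/ (an unrounded vowel), it takes -kis, giving *uparawkis*.
The plural form *uparawkis* — final sound /s/ (a voiceless consonant) → -ru → *uparawkisru*.
Since the last vowel of the genitive form *uparawkisru* is /u/ (a back vowel), it takes -u, giving *uparawkisruu*.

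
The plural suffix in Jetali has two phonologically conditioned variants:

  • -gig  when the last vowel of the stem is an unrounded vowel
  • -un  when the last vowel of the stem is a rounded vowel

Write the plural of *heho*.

hehoun

*heho*: last vowel = /o/, a rounded vowel → -un → *hehoun*.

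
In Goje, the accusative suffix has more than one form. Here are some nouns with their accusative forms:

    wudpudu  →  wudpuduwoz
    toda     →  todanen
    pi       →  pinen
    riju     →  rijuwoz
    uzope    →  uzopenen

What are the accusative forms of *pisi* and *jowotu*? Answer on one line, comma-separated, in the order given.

The pattern is rounding harmony: -woz when the last vowel of the stem is a rounded vowel (*wudpudu*, *riju*); -nen when the last vowel of the stem is an unrounded vowel (*toda*, *pi*, *uzope*).
Since the last vowel of *pisi* is /i/ (an unrounded vowel), it takes -nen, giving *pisinen*.
The last vowel of *jowotu* is /u/, which is a rounded vowel, so the suffix is -woz, giving *jowotuwoz*.

pisinen, jowotuwoz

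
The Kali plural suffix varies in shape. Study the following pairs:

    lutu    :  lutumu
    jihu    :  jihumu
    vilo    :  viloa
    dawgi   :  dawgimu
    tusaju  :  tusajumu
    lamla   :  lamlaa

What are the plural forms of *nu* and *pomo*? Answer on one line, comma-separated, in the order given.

numu, pomoa

Looking at the last vowel of each stem: -mu when the last vowel of the stem is a high vowel (*lutu*, *jihu*, *dawgi*, *tusaju*); -a when the last vowel of the stem is a non-high vowel (*vilo*, *lamla*).
*nu*: last vowel = /u/, a high vowel → -mu → *numu*.
Since the last vowel of *pomo* is /o/ (a non-high vowel), it takes -a, giving *pomoa*.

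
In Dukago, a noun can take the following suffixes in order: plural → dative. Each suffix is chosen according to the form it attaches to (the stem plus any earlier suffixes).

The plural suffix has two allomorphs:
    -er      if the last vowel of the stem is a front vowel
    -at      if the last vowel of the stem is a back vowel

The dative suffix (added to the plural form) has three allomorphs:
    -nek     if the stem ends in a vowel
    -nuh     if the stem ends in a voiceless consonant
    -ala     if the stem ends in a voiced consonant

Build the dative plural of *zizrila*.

zizrilaatnuh

The last vowel of *zizrila* is /a/, which is a back vowel, so the plural suffix is -at, giving *zizrilaat*.
The plural form *zizrilaat* — final sound /t/ (a voiceless consonant) → -nuh → *zizrilaatnuh*.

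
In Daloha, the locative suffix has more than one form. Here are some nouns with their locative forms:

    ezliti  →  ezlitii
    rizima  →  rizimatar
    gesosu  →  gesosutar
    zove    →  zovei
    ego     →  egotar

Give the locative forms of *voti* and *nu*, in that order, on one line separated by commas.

votii, nutar

Looking at the last vowel of each stem: -i when the last vowel of the stem is a front vowel (*ezliti*, *zove*); -tar when the last vowel of the stem is a back vowel (*rizima*, *gesosu*, *ego*).
*voti*: last vowel = /i/, a front vowel → -i → *votii*.
Since the last vowel of *nu* is /u/ (a back vowel), it takes -tar, giving *nutar*.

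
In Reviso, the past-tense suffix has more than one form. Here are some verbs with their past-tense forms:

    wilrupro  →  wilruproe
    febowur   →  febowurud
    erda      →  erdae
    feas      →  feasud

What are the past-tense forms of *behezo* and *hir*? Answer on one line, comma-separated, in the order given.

behezoe, hirud

The suffix is conditioned by the final sound: -ud when the stem ends in a consonant (*febowur*, *feas*); -e when the stem ends in a vowel (*wilrupro*, *erda*).
The final sound of *behezo* is /o/, which is a vowel, so the suffix is -e, giving *behezoe*.
*hir* — final sound /r/ (a consonant) → -ud → *hirud*.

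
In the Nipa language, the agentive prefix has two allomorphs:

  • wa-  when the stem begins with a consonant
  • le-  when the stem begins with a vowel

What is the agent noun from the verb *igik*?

*igik*: first sound = /i/, a vowel → le- → *leigik*.

leigik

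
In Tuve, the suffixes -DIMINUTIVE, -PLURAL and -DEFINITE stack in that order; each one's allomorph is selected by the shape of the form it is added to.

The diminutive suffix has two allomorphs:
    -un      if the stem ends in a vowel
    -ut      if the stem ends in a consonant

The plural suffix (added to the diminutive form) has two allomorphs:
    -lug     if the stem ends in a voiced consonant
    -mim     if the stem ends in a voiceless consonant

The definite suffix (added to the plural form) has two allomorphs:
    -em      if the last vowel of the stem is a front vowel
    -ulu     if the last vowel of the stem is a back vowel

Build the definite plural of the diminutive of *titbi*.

*titbi*: final sound = /i/, a vowel → -un → *titbiun*.
Since the final consonant of the diminutive form *titbiun* is /n/ (voiced), it takes -lug, giving *titbiunlug*.
The plural form *titbiunlug* — last vowel /u/ (a back vowel) → -ulu → *titbiunlugulu*.

titbiunlugulu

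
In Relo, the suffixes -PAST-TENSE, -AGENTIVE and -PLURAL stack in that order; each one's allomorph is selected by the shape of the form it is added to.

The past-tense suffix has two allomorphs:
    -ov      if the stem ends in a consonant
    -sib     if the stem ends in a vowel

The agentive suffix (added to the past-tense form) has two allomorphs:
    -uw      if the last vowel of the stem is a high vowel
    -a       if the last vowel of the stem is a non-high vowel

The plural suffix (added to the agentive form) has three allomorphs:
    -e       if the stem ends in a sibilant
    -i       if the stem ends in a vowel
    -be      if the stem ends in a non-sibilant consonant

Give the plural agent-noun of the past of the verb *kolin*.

kolinovai

*kolin* — final sound /n/ (a consonant) → -ov → *kolinov*.
Since the last vowel of the past-tense form *kolinov* is /o/ (a non-high vowel), it takes -a, giving *kolinova*.
The final sound of the agentive form *kolinova* is /a/, which is a vowel, so the plural suffix is -i, giving *kolinovai*.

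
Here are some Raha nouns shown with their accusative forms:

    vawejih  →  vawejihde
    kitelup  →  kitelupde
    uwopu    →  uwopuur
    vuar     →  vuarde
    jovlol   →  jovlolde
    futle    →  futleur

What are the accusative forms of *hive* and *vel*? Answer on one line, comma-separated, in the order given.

hiveur, velde

The suffix is conditioned by the final sound: -de when the stem ends in a consonant (*vawejih*, *kitelup*, *vuar*, *jovlol*); -ur when the stem ends in a vowel (*uwopu*, *futle*).
*hive* — final sound /e/ (a vowel) → -ur → *hiveur*.
Since the final sound of *vel* is /l/ (a consonant), it takes -de, giving *velde*.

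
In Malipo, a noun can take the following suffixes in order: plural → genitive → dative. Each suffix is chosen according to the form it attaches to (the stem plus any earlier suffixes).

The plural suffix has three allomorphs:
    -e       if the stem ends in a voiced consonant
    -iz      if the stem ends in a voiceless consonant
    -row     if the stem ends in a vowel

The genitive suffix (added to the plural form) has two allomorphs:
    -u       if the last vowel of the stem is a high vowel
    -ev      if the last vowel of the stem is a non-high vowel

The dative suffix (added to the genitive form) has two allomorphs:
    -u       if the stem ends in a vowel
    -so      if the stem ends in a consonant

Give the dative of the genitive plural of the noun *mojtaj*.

mojtajeevso

Since the final sound of *mojtaj* is /j/ (a voiced consonant), it takes -e, giving *mojtaje*.
The plural form *mojtaje*: last vowel = /e/, a non-high vowel → -ev → *mojtajeev*.
The final sound of the genitive form *mojtajeev* is /v/, which is a consonant, so the dative suffix is -so, giving *mojtajeevso*.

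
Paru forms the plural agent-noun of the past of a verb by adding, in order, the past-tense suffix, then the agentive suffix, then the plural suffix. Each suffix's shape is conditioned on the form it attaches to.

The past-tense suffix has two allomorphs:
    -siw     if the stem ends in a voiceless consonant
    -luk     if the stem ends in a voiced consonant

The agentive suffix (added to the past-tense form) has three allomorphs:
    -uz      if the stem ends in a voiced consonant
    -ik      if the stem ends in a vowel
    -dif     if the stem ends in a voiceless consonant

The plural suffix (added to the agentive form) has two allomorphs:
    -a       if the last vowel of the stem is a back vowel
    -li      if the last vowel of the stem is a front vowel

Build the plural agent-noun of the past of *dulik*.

The final consonant of *dulik* is /k/, which is voiceless, so the past-tense suffix is -siw, giving *duliksiw*.
The final sound of the past-tense form *duliksiw* is /w/, which is a voiced consonant, so the agentive suffix is -uz, giving *duliksiwuz*.
The agentive form *duliksiwuz*: last vowel = /u/, a back vowel → -a → *duliksiwuza*.

duliksiwuza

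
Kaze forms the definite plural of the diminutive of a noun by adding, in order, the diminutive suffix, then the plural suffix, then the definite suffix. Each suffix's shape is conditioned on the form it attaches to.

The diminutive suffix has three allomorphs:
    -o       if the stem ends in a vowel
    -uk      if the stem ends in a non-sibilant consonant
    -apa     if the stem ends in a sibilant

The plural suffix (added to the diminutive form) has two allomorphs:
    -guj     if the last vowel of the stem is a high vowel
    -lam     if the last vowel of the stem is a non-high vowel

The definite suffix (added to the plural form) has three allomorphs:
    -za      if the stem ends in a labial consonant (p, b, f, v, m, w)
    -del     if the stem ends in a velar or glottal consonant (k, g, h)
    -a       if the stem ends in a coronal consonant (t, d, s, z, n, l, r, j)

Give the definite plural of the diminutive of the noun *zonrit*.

zonritukguja

*zonrit* — final sound /t/ (a non-sibilant consonant) → -uk → *zonrituk*.
The diminutive form *zonrituk* — last vowel /u/ (a high vowel) → -guj → *zonritukguj*.
The plural form *zonritukguj* — final consonant /j/ (coronal) → -a → *zonritukguja*.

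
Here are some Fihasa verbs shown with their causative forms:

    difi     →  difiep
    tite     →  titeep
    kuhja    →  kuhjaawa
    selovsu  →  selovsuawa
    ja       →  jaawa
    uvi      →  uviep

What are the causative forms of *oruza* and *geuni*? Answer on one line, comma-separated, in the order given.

oruzaawa, geuniep

The pattern is front/back vowel harmony: -ep when the last vowel of the stem is a front vowel (*difi*, *tite*, *uvi*); -awa when the last vowel of the stem is a back vowel (*kuhja*, *selovsu*, *ja*).
*oruza*: last vowel = /a/, a back vowel → -awa → *oruzaawa*.
*geuni*: last vowel = /i/, a front vowel → -ep → *geuniep*.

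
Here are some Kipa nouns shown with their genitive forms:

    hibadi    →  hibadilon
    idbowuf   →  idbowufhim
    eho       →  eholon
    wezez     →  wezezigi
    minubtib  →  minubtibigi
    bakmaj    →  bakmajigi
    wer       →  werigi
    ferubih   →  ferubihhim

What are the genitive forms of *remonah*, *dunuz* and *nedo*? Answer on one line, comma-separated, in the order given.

Looking at the final sound of each stem: -him when the stem ends in a voiceless consonant (*idbowuf*, *ferubih*); -igi when the stem ends in a voiced consonant (*wezez*, *minubtib*, *bakmaj*, *wer*); -lon when the stem ends in a vowel (*hibadi*, *eho*).
Since the final sound of *remonah* is /h/ (a voiceless consonant), it takes -him, giving *remonahhim*.
Since the final sound of *dunuz* is /z/ (a voiced consonant), it takes -igi, giving *dunuzigi*.
Since the final sound of *nedo* is /o/ (a vowel), it takes -lon, giving *nedolon*.

remonahhim, dunuzigi, nedolon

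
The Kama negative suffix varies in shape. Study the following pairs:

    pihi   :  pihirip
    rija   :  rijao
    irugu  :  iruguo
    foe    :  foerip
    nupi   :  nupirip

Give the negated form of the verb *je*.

The suffix is conditioned by the last vowel: -rip when the last vowel of the stem is a front vowel (*pihi*, *foe*, *nupi*); -o when the last vowel of the stem is a back vowel (*rija*, *irugu*).
Since the last vowel of *je* is /e/ (a front vowel), it takes -rip, giving *jerip*.

jerip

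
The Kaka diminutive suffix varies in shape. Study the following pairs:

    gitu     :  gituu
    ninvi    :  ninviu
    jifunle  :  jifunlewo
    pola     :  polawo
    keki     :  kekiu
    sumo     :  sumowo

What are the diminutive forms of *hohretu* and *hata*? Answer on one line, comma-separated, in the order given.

The pattern is height harmony: -u when the last vowel of the stem is a high vowel (*gitu*, *ninvi*, *keki*); -wo when the last vowel of the stem is a non-high vowel (*jifunle*, *pola*, *sumo*).
*hohretu*: last vowel = /u/, a high vowel → -u → *hohretuu*.
The last vowel of *hata* is /a/, which is a non-high vowel, so the suffix is -wo, giving *hatawo*.

hohretuu, hatawo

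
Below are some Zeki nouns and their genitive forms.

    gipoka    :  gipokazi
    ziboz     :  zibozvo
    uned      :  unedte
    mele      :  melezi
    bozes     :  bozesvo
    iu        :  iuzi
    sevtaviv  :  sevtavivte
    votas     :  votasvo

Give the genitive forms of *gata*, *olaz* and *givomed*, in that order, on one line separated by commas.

Looking at the final sound of each stem: -vo when the stem ends in a sibilant (*ziboz*, *bozes*, *votas*); -te when the stem ends in a non-sibilant consonant (*uned*, *sevtaviv*); -zi when the stem ends in a vowel (*gipoka*, *mele*, *iu*).
The final sound of *gata* is /a/, which is a vowel, so the suffix is -zi, giving *gatazi*.
*olaz* — final sound /z/ (a sibilant) → -vo → *olazvo*.
The final sound of *givomed* is /d/, which is a non-sibilant consonant, so the suffix is -te, giving *givomedte*.

gatazi, olazvo, givomedte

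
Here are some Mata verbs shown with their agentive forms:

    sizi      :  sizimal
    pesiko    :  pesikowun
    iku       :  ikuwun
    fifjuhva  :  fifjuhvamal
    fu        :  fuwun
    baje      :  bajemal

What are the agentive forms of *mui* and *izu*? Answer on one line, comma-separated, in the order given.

Looking at the last vowel of each stem: -wun when the last vowel of the stem is a rounded vowel (*pesiko*, *iku*, *fu*); -mal when the last vowel of the stem is an unrounded vowel (*sizi*, *fifjuhva*, *baje*).
The last vowel of *mui* is /i/, which is an unrounded vowel, so the suffix is -mal, giving *muimal*.
*izu* — last vowel /u/ (a rounded vowel) → -wun → *izuwun*.

muimal, izuwun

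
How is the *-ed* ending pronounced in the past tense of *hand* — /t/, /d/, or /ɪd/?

/ɪd/

The stem *hand* ends in /t/ or /d/.
The -ed suffix is realized as /ɪd/ after /t, d/; as /t/ after other voiceless consonants; and as /d/ after other voiced sounds.
So -ed on *hand* is pronounced /ɪd/.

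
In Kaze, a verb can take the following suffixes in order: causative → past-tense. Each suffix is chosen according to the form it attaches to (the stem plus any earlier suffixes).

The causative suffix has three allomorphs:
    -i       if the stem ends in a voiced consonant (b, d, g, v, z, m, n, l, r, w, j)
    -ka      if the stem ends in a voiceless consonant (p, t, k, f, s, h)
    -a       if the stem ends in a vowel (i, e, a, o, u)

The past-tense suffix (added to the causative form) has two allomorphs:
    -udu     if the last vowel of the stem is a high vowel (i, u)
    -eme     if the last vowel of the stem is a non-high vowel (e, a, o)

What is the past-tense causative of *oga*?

ogaaeme

*oga*: final sound = /a/, a vowel → -a → *ogaa*.
The causative form *ogaa* — last vowel /a/ (a non-high vowel) → -eme → *ogaaeme*.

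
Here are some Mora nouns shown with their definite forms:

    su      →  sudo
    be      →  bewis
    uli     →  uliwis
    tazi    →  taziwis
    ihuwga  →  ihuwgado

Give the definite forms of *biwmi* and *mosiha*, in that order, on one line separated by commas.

biwmiwis, mosihado

The suffix is conditioned by the last vowel: -wis when the last vowel of the stem is a front vowel (*be*, *uli*, *tazi*); -do when the last vowel of the stem is a back vowel (*su*, *ihuwga*).
Since the last vowel of *biwmi* is /i/ (a front vowel), it takes -wis, giving *biwmiwis*.
*mosiha* — last vowel /a/ (a back vowel) → -do → *mosihado*.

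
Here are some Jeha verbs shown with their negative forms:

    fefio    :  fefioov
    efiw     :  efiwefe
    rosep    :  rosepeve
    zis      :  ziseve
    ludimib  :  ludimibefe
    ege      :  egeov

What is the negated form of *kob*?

The suffix is conditioned by the final sound: -eve when the stem ends in a voiceless consonant (*rosep*, *zis*); -efe when the stem ends in a voiced consonant (*efiw*, *ludimib*); -ov when the stem ends in a vowel (*fefio*, *ege*).
Since the final sound of *kob* is /b/ (a voiced consonant), it takes -efe, giving *kobefe*.

kobefe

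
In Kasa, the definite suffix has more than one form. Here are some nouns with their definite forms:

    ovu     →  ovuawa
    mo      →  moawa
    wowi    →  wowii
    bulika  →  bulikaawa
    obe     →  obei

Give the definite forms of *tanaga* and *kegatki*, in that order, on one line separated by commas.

tanagaawa, kegatkii

Looking at the last vowel of each stem: -i when the last vowel of the stem is a front vowel (*wowi*, *obe*); -awa when the last vowel of the stem is a back vowel (*ovu*, *mo*, *bulika*).
The last vowel of *tanaga* is /a/, which is a back vowel, so the suffix is -awa, giving *tanagaawa*.
The last vowel of *kegatki* is /i/, which is a front vowel, so the suffix is -i, giving *kegatkii*.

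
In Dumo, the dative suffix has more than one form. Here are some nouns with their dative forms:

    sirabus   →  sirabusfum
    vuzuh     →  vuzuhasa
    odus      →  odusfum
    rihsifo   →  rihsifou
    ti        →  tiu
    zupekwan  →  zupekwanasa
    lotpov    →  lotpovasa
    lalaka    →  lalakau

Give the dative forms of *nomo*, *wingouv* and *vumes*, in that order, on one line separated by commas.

nomou, wingouvasa, vumesfum

The alternation tracks the final sound of the stem — -fum when the stem ends in a sibilant (*sirabus*, *odus*); -asa when the stem ends in a non-sibilant consonant (*vuzuh*, *zupekwan*, *lotpov*); -u when the stem ends in a vowel (*rihsifo*, *ti*, *lalaka*).
Since the final sound of *nomo* is /o/ (a vowel), it takes -u, giving *nomou*.
The final sound of *wingouv* is /v/, which is a non-sibilant consonant, so the suffix is -asa, giving *wingouvasa*.
Since the final sound of *vumes* is /s/ (a sibilant), it takes -fum, giving *vumesfum*.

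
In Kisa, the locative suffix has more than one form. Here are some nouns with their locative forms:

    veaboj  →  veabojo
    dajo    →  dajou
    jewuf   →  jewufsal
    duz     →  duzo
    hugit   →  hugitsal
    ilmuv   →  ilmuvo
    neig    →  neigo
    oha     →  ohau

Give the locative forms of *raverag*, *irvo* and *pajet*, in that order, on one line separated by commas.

raverago, irvou, pajetsal

The alternation tracks the final sound of the stem — -sal when the stem ends in a voiceless consonant (*jewuf*, *hugit*); -o when the stem ends in a voiced consonant (*veaboj*, *duz*, *ilmuv*, *neig*); -u when the stem ends in a vowel (*dajo*, *oha*).
The final sound of *raverag* is /g/, which is a voiced consonant, so the suffix is -o, giving *raverago*.
*irvo* — final sound /o/ (a vowel) → -u → *irvou*.
The final sound of *pajet* is /t/, which is a voiceless consonant, so the suffix is -sal, giving *pajetsal*.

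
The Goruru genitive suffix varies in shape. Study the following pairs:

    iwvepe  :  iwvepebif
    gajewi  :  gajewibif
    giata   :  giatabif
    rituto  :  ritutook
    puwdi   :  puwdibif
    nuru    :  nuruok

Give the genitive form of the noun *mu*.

The suffix is conditioned by the last vowel: -ok when the last vowel of the stem is a rounded vowel (*rituto*, *nuru*); -bif when the last vowel of the stem is an unrounded vowel (*iwvepe*, *gajewi*, *giata*, *puwdi*).
Since the last vowel of *mu* is /u/ (a rounded vowel), it takes -ok, giving *muok*.

muok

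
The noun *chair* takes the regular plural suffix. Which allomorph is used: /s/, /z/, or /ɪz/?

/z/

The stem *chair* ends in a voiced non-sibilant sound.
The plural suffix surfaces as /ɪz/ after sibilants, /s/ after other voiceless consonants, and /z/ after other voiced sounds.
So the plural -s on *chair* is pronounced /z/.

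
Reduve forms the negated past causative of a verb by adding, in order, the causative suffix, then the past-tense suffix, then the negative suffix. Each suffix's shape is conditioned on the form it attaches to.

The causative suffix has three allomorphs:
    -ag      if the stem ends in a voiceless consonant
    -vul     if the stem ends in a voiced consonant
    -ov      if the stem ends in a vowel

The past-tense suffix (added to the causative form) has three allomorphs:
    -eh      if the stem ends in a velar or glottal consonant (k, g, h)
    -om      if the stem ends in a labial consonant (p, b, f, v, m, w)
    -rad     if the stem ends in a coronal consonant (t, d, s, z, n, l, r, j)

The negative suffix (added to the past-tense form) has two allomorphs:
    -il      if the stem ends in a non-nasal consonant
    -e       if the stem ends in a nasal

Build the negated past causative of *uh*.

uhagehil

*uh*: final sound = /h/, a voiceless consonant → -ag → *uhag*.
The final consonant of the causative form *uhag* is /g/, which is velar/glottal, so the past-tense suffix is -eh, giving *uhageh*.
The final consonant of the past-tense form *uhageh* is /h/, which is non-nasal, so the negative suffix is -il, giving *uhagehil*.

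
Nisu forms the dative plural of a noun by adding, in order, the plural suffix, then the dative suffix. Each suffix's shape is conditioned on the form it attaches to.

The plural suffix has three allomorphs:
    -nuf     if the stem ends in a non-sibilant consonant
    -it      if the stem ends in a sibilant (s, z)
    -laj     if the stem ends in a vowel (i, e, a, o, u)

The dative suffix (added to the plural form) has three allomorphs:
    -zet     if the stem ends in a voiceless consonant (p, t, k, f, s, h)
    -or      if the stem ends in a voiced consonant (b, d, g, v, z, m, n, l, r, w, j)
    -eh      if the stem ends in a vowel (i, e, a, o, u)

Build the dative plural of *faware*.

fawarelajor

*faware*: final sound = /e/, a vowel → -laj → *fawarelaj*.
Since the final sound of the plural form *fawarelaj* is /j/ (a voiced consonant), it takes -or, giving *fawarelajor*.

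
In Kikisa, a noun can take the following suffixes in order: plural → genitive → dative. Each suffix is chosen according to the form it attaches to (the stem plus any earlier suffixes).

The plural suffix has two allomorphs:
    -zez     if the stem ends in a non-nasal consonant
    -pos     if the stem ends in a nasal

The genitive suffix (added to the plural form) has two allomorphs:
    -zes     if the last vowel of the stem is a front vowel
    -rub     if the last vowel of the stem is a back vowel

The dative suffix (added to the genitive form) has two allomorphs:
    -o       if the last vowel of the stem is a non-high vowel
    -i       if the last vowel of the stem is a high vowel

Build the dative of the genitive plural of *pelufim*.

*pelufim* — final consonant /m/ (a nasal) → -pos → *pelufimpos*.
The plural form *pelufimpos*: last vowel = /o/, a back vowel → -rub → *pelufimposrub*.
The genitive form *pelufimposrub*: last vowel = /u/, a high vowel → -i → *pelufimposrubi*.

pelufimposrubi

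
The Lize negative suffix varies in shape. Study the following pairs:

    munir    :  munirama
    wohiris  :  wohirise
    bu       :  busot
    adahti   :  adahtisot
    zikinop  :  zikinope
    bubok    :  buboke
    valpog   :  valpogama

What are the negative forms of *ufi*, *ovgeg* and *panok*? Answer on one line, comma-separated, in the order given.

The pattern is voicing of the final sound: -e when the stem ends in a voiceless consonant (*wohiris*, *zikinop*, *bubok*); -ama when the stem ends in a voiced consonant (*munir*, *valpog*); -sot when the stem ends in a vowel (*bu*, *adahti*).
*ufi* — final sound /i/ (a vowel) → -sot → *ufisot*.
Since the final sound of *ovgeg* is /g/ (a voiced consonant), it takes -ama, giving *ovgegama*.
Since the final sound of *panok* is /k/ (a voiceless consonant), it takes -e, giving *panoke*.

ufisot, ovgegama, panoke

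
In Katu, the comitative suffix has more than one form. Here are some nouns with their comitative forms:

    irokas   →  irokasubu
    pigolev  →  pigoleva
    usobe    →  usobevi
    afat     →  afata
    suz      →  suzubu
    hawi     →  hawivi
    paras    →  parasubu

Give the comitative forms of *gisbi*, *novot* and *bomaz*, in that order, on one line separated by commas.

gisbivi, novota, bomazubu

The suffix is conditioned by the final sound: -ubu when the stem ends in a sibilant (*irokas*, *suz*, *paras*); -a when the stem ends in a non-sibilant consonant (*pigolev*, *afat*); -vi when the stem ends in a vowel (*usobe*, *hawi*).
The final sound of *gisbi* is /i/, which is a vowel, so the suffix is -vi, giving *gisbivi*.
The final sound of *novot* is /t/, which is a non-sibilant consonant, so the suffix is -a, giving *novota*.
Since the final sound of *bomaz* is /z/ (a sibilant), it takes -ubu, giving *bomazubu*.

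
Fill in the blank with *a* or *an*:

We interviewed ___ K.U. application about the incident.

The indefinite article is chosen by the initial *sound* of the following word, not its spelling.
The initialism *K.U.* is read letter by letter; the first letter, K, is pronounced /keɪ/, which begins with a consonant sound.
So the article is *a*: We interviewed a K.U. application about the incident.

a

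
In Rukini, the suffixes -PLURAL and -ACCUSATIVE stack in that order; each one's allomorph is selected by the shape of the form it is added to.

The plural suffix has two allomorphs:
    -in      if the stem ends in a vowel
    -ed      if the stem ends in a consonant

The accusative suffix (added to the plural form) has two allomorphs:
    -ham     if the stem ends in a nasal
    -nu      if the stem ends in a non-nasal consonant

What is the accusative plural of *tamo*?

The final sound of *tamo* is /o/, which is a vowel, so the plural suffix is -in, giving *tamoin*.
Since the final consonant of the plural form *tamoin* is /n/ (a nasal), it takes -ham, giving *tamoinham*.

tamoinham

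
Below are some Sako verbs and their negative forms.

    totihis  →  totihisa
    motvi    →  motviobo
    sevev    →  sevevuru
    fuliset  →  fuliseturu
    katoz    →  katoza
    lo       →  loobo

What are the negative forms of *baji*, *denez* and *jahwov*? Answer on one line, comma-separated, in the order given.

The pattern is sibilance of the final sound: -a when the stem ends in a sibilant (*totihis*, *katoz*); -uru when the stem ends in a non-sibilant consonant (*sevev*, *fuliset*); -obo when the stem ends in a vowel (*motvi*, *lo*).
The final sound of *baji* is /i/, which is a vowel, so the suffix is -obo, giving *bajiobo*.
*denez*: final sound = /z/, a sibilant → -a → *deneza*.
*jahwov* — final sound /v/ (a non-sibilant consonant) → -uru → *jahwovuru*.

bajiobo, deneza, jahwovuru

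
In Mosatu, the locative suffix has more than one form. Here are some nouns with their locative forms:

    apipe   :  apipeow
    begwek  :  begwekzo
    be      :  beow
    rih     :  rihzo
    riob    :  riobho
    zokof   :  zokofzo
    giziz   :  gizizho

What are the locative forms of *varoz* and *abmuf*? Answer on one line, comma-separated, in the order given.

varozho, abmufzo

The alternation tracks the final sound of the stem — -zo when the stem ends in a voiceless consonant (*begwek*, *rih*, *zokof*); -ho when the stem ends in a voiced consonant (*riob*, *giziz*); -ow when the stem ends in a vowel (*apipe*, *be*).
*varoz*: final sound = /z/, a voiced consonant → -ho → *varozho*.
Since the final sound of *abmuf* is /f/ (a voiceless consonant), it takes -zo, giving *abmufzo*.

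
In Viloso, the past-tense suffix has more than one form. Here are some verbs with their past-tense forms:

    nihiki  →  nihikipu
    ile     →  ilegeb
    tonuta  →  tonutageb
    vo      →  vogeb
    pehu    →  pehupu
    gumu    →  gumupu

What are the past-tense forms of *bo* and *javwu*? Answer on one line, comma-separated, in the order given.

bogeb, javwupu

The suffix is conditioned by the last vowel: -pu when the last vowel of the stem is a high vowel (*nihiki*, *pehu*, *gumu*); -geb when the last vowel of the stem is a non-high vowel (*ile*, *tonuta*, *vo*).
*bo*: last vowel = /o/, a non-high vowel → -geb → *bogeb*.
The last vowel of *javwu* is /u/, which is a high vowel, so the suffix is -pu, giving *javwupu*.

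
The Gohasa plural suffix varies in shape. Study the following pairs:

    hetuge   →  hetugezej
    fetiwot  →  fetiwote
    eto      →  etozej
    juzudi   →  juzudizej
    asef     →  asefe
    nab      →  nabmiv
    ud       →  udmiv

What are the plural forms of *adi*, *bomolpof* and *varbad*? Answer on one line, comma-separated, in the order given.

The suffix is conditioned by the final sound: -e when the stem ends in a voiceless consonant (*fetiwot*, *asef*); -miv when the stem ends in a voiced consonant (*nab*, *ud*); -zej when the stem ends in a vowel (*hetuge*, *eto*, *juzudi*).
*adi* — final sound /i/ (a vowel) → -zej → *adizej*.
Since the final sound of *bomolpof* is /f/ (a voiceless consonant), it takes -e, giving *bomolpofe*.
*varbad*: final sound = /d/, a voiced consonant → -miv → *varbadmiv*.

adizej, bomolpofe, varbadmiv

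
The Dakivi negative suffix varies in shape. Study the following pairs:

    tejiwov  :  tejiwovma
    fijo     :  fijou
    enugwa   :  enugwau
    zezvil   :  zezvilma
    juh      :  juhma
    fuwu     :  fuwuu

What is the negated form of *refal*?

The suffix is conditioned by the final sound: -ma when the stem ends in a consonant (*tejiwov*, *zezvil*, *juh*); -u when the stem ends in a vowel (*fijo*, *enugwa*, *fuwu*).
The final sound of *refal* is /l/, which is a consonant, so the suffix is -ma, giving *refalma*.

refalma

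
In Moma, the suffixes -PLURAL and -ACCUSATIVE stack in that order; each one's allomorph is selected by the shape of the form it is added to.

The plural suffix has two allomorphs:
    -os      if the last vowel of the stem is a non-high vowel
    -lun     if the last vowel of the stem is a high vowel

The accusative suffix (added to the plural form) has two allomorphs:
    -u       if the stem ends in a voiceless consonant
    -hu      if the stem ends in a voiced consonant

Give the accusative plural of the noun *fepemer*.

*fepemer*: last vowel = /e/, a non-high vowel → -os → *fepemeros*.
The plural form *fepemeros* — final consonant /s/ (voiceless) → -u → *fepemerosu*.

fepemerosu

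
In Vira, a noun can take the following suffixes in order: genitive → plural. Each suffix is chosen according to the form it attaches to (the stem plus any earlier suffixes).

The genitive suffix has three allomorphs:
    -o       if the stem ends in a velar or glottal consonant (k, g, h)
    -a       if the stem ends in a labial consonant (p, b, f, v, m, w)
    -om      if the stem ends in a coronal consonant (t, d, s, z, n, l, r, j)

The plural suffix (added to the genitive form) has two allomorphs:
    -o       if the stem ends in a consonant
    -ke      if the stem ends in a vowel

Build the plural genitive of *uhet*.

uhetomo

Since the final consonant of *uhet* is /t/ (coronal), it takes -om, giving *uhetom*.
Since the final sound of the genitive form *uhetom* is /m/ (a consonant), it takes -o, giving *uhetomo*.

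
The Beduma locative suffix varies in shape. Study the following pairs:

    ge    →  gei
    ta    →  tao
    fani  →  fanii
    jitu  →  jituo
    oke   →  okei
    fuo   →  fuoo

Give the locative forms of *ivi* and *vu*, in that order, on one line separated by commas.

ivii, vuo

The pattern is front/back vowel harmony: -i when the last vowel of the stem is a front vowel (*ge*, *fani*, *oke*); -o when the last vowel of the stem is a back vowel (*ta*, *jitu*, *fuo*).
The last vowel of *ivi* is /i/, which is a front vowel, so the suffix is -i, giving *ivii*.
*vu* — last vowel /u/ (a back vowel) → -o → *vuo*.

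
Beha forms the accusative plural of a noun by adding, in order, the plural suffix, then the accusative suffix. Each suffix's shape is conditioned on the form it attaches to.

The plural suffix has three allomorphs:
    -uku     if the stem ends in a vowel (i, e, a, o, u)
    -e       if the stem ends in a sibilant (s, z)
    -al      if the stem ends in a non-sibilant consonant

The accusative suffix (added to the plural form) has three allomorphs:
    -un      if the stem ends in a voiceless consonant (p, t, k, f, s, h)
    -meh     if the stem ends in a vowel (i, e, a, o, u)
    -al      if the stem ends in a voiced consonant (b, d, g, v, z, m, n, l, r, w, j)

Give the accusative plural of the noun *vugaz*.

*vugaz* — final sound /z/ (a sibilant) → -e → *vugaze*.
The final sound of the plural form *vugaze* is /e/, which is a vowel, so the accusative suffix is -meh, giving *vugazemeh*.

vugazemeh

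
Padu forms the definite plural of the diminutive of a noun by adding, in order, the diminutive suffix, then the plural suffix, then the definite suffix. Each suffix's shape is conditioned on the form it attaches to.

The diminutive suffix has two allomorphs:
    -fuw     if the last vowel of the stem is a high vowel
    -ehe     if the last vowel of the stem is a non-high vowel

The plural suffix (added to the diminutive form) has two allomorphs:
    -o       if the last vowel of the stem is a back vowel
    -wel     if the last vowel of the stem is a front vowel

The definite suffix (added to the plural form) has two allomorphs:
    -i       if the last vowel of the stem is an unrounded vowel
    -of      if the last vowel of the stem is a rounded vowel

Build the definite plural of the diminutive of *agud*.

agudfuwoof

Since the last vowel of *agud* is /u/ (a high vowel), it takes -fuw, giving *agudfuw*.
The diminutive form *agudfuw* — last vowel /u/ (a back vowel) → -o → *agudfuwo*.
The last vowel of the plural form *agudfuwo* is /o/, which is a rounded vowel, so the definite suffix is -of, giving *agudfuwoof*.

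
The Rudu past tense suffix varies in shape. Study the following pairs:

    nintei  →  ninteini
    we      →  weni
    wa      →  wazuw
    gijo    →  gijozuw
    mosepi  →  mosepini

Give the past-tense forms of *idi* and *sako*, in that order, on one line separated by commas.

idini, sakozuw

Looking at the last vowel of each stem: -ni when the last vowel of the stem is a front vowel (*nintei*, *we*, *mosepi*); -zuw when the last vowel of the stem is a back vowel (*wa*, *gijo*).
*idi*: last vowel = /i/, a front vowel → -ni → *idini*.
*sako* — last vowel /o/ (a back vowel) → -zuw → *sakozuw*.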